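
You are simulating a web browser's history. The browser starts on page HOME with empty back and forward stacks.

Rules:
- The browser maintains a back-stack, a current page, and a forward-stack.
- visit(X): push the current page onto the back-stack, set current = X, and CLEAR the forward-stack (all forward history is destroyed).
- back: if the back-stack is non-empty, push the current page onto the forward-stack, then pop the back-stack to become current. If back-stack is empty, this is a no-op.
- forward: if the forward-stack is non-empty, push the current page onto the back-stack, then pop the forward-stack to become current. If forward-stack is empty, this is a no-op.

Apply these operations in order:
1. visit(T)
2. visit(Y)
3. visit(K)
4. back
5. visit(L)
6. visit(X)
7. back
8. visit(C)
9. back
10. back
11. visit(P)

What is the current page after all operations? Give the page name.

After 1 (visit(T)): cur=T back=1 fwd=0
After 2 (visit(Y)): cur=Y back=2 fwd=0
After 3 (visit(K)): cur=K back=3 fwd=0
After 4 (back): cur=Y back=2 fwd=1
After 5 (visit(L)): cur=L back=3 fwd=0
After 6 (visit(X)): cur=X back=4 fwd=0
After 7 (back): cur=L back=3 fwd=1
After 8 (visit(C)): cur=C back=4 fwd=0
After 9 (back): cur=L back=3 fwd=1
After 10 (back): cur=Y back=2 fwd=2
After 11 (visit(P)): cur=P back=3 fwd=0

Answer: P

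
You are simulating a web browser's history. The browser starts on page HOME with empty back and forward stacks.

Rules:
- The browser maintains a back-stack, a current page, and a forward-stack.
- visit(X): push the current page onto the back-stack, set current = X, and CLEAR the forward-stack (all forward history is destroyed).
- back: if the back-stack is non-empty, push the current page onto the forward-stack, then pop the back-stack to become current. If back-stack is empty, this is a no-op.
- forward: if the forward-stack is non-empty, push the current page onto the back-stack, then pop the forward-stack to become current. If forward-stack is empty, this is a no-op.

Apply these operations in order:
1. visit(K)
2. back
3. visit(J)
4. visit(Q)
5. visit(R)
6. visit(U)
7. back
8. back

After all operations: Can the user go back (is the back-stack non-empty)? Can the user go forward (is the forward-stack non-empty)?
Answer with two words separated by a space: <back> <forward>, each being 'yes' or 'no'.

After 1 (visit(K)): cur=K back=1 fwd=0
After 2 (back): cur=HOME back=0 fwd=1
After 3 (visit(J)): cur=J back=1 fwd=0
After 4 (visit(Q)): cur=Q back=2 fwd=0
After 5 (visit(R)): cur=R back=3 fwd=0
After 6 (visit(U)): cur=U back=4 fwd=0
After 7 (back): cur=R back=3 fwd=1
After 8 (back): cur=Q back=2 fwd=2

Answer: yes yes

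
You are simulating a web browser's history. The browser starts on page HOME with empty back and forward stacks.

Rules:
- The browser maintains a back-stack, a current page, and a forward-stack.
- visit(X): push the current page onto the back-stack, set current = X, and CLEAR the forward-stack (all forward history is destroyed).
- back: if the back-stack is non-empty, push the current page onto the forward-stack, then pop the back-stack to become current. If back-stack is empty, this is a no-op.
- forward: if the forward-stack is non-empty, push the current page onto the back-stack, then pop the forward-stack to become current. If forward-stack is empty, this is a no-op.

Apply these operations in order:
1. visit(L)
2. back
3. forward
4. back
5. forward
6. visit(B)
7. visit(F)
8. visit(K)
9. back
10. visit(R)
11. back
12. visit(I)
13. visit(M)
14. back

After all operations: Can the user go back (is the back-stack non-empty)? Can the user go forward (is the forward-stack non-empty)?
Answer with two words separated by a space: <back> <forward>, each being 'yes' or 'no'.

After 1 (visit(L)): cur=L back=1 fwd=0
After 2 (back): cur=HOME back=0 fwd=1
After 3 (forward): cur=L back=1 fwd=0
After 4 (back): cur=HOME back=0 fwd=1
After 5 (forward): cur=L back=1 fwd=0
After 6 (visit(B)): cur=B back=2 fwd=0
After 7 (visit(F)): cur=F back=3 fwd=0
After 8 (visit(K)): cur=K back=4 fwd=0
After 9 (back): cur=F back=3 fwd=1
After 10 (visit(R)): cur=R back=4 fwd=0
After 11 (back): cur=F back=3 fwd=1
After 12 (visit(I)): cur=I back=4 fwd=0
After 13 (visit(M)): cur=M back=5 fwd=0
After 14 (back): cur=I back=4 fwd=1

Answer: yes yes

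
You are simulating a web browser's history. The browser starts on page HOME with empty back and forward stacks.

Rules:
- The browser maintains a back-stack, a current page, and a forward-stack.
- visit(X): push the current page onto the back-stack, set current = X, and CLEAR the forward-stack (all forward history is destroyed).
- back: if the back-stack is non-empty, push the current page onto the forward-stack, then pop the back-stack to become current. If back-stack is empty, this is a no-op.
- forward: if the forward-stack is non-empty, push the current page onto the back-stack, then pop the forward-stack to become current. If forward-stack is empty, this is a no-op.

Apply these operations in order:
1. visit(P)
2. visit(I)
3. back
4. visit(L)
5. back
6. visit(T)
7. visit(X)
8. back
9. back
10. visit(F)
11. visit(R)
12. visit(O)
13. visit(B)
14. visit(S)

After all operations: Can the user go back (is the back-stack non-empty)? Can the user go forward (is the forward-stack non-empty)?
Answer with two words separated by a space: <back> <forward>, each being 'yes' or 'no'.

Answer: yes no

Derivation:
After 1 (visit(P)): cur=P back=1 fwd=0
After 2 (visit(I)): cur=I back=2 fwd=0
After 3 (back): cur=P back=1 fwd=1
After 4 (visit(L)): cur=L back=2 fwd=0
After 5 (back): cur=P back=1 fwd=1
After 6 (visit(T)): cur=T back=2 fwd=0
After 7 (visit(X)): cur=X back=3 fwd=0
After 8 (back): cur=T back=2 fwd=1
After 9 (back): cur=P back=1 fwd=2
After 10 (visit(F)): cur=F back=2 fwd=0
After 11 (visit(R)): cur=R back=3 fwd=0
After 12 (visit(O)): cur=O back=4 fwd=0
After 13 (visit(B)): cur=B back=5 fwd=0
After 14 (visit(S)): cur=S back=6 fwd=0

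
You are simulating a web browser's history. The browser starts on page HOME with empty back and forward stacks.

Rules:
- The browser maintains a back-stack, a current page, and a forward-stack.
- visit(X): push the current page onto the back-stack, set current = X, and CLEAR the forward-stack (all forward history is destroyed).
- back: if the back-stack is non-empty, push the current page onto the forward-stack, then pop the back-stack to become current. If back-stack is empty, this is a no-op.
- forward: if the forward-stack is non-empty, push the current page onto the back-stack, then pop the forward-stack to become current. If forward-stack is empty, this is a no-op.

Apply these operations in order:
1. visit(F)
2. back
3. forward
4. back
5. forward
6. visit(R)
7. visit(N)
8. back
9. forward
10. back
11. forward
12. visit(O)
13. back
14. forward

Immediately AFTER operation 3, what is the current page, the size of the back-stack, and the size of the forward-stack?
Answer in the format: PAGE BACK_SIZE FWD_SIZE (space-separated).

After 1 (visit(F)): cur=F back=1 fwd=0
After 2 (back): cur=HOME back=0 fwd=1
After 3 (forward): cur=F back=1 fwd=0

F 1 0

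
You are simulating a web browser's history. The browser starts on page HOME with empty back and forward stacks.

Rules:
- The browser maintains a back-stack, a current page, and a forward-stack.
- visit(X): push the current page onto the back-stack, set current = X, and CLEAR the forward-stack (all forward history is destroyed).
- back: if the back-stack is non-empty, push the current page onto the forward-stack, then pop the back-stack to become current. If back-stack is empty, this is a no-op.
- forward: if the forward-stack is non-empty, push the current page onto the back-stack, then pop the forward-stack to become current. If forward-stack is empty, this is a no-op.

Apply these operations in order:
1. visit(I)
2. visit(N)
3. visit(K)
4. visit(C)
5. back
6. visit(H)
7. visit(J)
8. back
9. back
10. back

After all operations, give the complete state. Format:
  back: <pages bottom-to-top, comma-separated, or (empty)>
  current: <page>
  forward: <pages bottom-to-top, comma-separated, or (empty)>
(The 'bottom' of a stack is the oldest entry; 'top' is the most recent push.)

After 1 (visit(I)): cur=I back=1 fwd=0
After 2 (visit(N)): cur=N back=2 fwd=0
After 3 (visit(K)): cur=K back=3 fwd=0
After 4 (visit(C)): cur=C back=4 fwd=0
After 5 (back): cur=K back=3 fwd=1
After 6 (visit(H)): cur=H back=4 fwd=0
After 7 (visit(J)): cur=J back=5 fwd=0
After 8 (back): cur=H back=4 fwd=1
After 9 (back): cur=K back=3 fwd=2
After 10 (back): cur=N back=2 fwd=3

Answer: back: HOME,I
current: N
forward: J,H,K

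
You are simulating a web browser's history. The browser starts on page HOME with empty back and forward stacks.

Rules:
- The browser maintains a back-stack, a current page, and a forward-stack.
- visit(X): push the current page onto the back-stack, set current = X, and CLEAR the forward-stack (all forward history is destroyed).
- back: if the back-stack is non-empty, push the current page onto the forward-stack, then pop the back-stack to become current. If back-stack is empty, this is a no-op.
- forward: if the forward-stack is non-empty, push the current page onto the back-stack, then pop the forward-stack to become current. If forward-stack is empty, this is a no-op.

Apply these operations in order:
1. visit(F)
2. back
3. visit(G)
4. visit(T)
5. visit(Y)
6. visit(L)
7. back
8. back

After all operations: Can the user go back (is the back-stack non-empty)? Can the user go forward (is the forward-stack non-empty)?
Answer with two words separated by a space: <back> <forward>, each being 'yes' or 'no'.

Answer: yes yes

Derivation:
After 1 (visit(F)): cur=F back=1 fwd=0
After 2 (back): cur=HOME back=0 fwd=1
After 3 (visit(G)): cur=G back=1 fwd=0
After 4 (visit(T)): cur=T back=2 fwd=0
After 5 (visit(Y)): cur=Y back=3 fwd=0
After 6 (visit(L)): cur=L back=4 fwd=0
After 7 (back): cur=Y back=3 fwd=1
After 8 (back): cur=T back=2 fwd=2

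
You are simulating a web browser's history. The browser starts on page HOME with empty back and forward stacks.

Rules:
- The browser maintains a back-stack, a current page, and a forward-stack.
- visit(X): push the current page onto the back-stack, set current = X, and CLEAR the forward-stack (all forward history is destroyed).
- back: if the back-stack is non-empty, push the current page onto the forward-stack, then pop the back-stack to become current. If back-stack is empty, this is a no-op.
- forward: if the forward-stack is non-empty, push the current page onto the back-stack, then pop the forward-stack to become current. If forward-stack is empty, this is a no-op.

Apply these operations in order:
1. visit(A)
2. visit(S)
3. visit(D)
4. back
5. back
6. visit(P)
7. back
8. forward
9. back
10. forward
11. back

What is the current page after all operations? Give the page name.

After 1 (visit(A)): cur=A back=1 fwd=0
After 2 (visit(S)): cur=S back=2 fwd=0
After 3 (visit(D)): cur=D back=3 fwd=0
After 4 (back): cur=S back=2 fwd=1
After 5 (back): cur=A back=1 fwd=2
After 6 (visit(P)): cur=P back=2 fwd=0
After 7 (back): cur=A back=1 fwd=1
After 8 (forward): cur=P back=2 fwd=0
After 9 (back): cur=A back=1 fwd=1
After 10 (forward): cur=P back=2 fwd=0
After 11 (back): cur=A back=1 fwd=1

Answer: A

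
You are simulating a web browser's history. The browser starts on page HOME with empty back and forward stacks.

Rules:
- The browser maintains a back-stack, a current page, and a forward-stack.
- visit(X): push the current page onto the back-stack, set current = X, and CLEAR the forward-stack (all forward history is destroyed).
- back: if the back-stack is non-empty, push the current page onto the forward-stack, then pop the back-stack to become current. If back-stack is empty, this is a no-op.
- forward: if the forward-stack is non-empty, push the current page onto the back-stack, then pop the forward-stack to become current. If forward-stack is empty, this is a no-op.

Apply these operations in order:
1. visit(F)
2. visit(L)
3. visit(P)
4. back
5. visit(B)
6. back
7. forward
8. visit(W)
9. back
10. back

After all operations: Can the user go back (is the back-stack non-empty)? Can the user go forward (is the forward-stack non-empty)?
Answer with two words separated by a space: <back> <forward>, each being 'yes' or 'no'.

Answer: yes yes

Derivation:
After 1 (visit(F)): cur=F back=1 fwd=0
After 2 (visit(L)): cur=L back=2 fwd=0
After 3 (visit(P)): cur=P back=3 fwd=0
After 4 (back): cur=L back=2 fwd=1
After 5 (visit(B)): cur=B back=3 fwd=0
After 6 (back): cur=L back=2 fwd=1
After 7 (forward): cur=B back=3 fwd=0
After 8 (visit(W)): cur=W back=4 fwd=0
After 9 (back): cur=B back=3 fwd=1
After 10 (back): cur=L back=2 fwd=2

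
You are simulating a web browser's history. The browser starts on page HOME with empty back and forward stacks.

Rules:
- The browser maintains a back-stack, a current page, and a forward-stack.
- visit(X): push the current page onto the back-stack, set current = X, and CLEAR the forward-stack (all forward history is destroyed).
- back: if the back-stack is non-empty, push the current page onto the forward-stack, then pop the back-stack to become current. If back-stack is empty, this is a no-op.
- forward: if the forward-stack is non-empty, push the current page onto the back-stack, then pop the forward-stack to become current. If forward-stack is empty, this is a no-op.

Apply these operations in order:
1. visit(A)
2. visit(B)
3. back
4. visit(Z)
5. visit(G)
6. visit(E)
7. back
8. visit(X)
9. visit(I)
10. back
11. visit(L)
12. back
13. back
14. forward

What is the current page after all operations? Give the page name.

Answer: X

Derivation:
After 1 (visit(A)): cur=A back=1 fwd=0
After 2 (visit(B)): cur=B back=2 fwd=0
After 3 (back): cur=A back=1 fwd=1
After 4 (visit(Z)): cur=Z back=2 fwd=0
After 5 (visit(G)): cur=G back=3 fwd=0
After 6 (visit(E)): cur=E back=4 fwd=0
After 7 (back): cur=G back=3 fwd=1
After 8 (visit(X)): cur=X back=4 fwd=0
After 9 (visit(I)): cur=I back=5 fwd=0
After 10 (back): cur=X back=4 fwd=1
After 11 (visit(L)): cur=L back=5 fwd=0
After 12 (back): cur=X back=4 fwd=1
After 13 (back): cur=G back=3 fwd=2
After 14 (forward): cur=X back=4 fwd=1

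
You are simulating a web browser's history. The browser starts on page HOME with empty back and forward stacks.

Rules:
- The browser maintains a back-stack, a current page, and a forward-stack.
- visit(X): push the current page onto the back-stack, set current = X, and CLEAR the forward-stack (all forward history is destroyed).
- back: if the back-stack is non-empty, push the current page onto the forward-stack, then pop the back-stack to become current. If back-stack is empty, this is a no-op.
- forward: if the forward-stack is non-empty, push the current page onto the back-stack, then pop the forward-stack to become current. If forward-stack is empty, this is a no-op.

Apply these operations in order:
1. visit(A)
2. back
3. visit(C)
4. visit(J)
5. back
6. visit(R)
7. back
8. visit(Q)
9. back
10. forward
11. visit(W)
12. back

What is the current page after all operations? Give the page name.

After 1 (visit(A)): cur=A back=1 fwd=0
After 2 (back): cur=HOME back=0 fwd=1
After 3 (visit(C)): cur=C back=1 fwd=0
After 4 (visit(J)): cur=J back=2 fwd=0
After 5 (back): cur=C back=1 fwd=1
After 6 (visit(R)): cur=R back=2 fwd=0
After 7 (back): cur=C back=1 fwd=1
After 8 (visit(Q)): cur=Q back=2 fwd=0
After 9 (back): cur=C back=1 fwd=1
After 10 (forward): cur=Q back=2 fwd=0
After 11 (visit(W)): cur=W back=3 fwd=0
After 12 (back): cur=Q back=2 fwd=1

Answer: Q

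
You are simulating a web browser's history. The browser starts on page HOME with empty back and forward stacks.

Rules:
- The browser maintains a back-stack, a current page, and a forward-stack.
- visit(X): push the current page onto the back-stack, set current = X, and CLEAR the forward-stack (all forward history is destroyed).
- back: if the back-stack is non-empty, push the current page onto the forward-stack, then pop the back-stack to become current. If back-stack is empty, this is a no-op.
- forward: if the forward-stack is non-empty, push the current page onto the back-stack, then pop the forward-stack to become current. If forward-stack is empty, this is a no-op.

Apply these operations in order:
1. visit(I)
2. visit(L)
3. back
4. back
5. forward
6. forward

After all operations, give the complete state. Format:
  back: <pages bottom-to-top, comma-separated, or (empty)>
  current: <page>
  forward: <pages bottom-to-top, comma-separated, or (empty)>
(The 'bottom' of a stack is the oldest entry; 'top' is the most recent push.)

Answer: back: HOME,I
current: L
forward: (empty)

Derivation:
After 1 (visit(I)): cur=I back=1 fwd=0
After 2 (visit(L)): cur=L back=2 fwd=0
After 3 (back): cur=I back=1 fwd=1
After 4 (back): cur=HOME back=0 fwd=2
After 5 (forward): cur=I back=1 fwd=1
After 6 (forward): cur=L back=2 fwd=0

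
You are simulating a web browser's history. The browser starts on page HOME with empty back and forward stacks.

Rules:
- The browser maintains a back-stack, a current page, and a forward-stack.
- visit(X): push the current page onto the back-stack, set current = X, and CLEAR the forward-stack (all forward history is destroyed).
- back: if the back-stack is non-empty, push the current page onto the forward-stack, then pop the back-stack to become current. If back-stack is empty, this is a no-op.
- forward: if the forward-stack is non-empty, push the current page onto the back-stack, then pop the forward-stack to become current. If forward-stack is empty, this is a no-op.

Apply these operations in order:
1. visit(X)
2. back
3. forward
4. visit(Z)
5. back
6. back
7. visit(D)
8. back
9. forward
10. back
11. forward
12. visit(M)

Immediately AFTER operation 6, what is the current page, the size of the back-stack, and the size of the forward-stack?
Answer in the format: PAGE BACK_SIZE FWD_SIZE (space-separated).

After 1 (visit(X)): cur=X back=1 fwd=0
After 2 (back): cur=HOME back=0 fwd=1
After 3 (forward): cur=X back=1 fwd=0
After 4 (visit(Z)): cur=Z back=2 fwd=0
After 5 (back): cur=X back=1 fwd=1
After 6 (back): cur=HOME back=0 fwd=2

HOME 0 2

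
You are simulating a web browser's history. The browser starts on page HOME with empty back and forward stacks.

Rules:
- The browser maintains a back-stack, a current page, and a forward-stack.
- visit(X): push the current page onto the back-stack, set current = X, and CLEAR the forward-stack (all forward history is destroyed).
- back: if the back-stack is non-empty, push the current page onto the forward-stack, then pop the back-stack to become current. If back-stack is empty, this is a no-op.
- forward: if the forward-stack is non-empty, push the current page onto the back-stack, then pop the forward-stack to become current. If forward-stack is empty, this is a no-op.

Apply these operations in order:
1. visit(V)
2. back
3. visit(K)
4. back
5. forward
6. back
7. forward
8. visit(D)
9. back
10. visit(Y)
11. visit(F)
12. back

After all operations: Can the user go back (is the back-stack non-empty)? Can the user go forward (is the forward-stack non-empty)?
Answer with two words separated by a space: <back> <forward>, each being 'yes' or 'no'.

After 1 (visit(V)): cur=V back=1 fwd=0
After 2 (back): cur=HOME back=0 fwd=1
After 3 (visit(K)): cur=K back=1 fwd=0
After 4 (back): cur=HOME back=0 fwd=1
After 5 (forward): cur=K back=1 fwd=0
After 6 (back): cur=HOME back=0 fwd=1
After 7 (forward): cur=K back=1 fwd=0
After 8 (visit(D)): cur=D back=2 fwd=0
After 9 (back): cur=K back=1 fwd=1
After 10 (visit(Y)): cur=Y back=2 fwd=0
After 11 (visit(F)): cur=F back=3 fwd=0
After 12 (back): cur=Y back=2 fwd=1

Answer: yes yes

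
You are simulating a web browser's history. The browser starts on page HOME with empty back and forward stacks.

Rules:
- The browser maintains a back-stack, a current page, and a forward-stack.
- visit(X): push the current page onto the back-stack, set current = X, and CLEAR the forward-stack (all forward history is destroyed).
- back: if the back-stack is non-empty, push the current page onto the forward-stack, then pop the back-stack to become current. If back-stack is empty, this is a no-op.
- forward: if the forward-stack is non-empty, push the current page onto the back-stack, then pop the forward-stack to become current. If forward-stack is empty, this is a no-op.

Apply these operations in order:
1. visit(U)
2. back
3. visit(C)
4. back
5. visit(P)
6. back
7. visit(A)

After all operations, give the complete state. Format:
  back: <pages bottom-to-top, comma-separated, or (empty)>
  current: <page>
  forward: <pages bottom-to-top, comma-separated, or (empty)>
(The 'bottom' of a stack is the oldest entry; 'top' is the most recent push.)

Answer: back: HOME
current: A
forward: (empty)

Derivation:
After 1 (visit(U)): cur=U back=1 fwd=0
After 2 (back): cur=HOME back=0 fwd=1
After 3 (visit(C)): cur=C back=1 fwd=0
After 4 (back): cur=HOME back=0 fwd=1
After 5 (visit(P)): cur=P back=1 fwd=0
After 6 (back): cur=HOME back=0 fwd=1
After 7 (visit(A)): cur=A back=1 fwd=0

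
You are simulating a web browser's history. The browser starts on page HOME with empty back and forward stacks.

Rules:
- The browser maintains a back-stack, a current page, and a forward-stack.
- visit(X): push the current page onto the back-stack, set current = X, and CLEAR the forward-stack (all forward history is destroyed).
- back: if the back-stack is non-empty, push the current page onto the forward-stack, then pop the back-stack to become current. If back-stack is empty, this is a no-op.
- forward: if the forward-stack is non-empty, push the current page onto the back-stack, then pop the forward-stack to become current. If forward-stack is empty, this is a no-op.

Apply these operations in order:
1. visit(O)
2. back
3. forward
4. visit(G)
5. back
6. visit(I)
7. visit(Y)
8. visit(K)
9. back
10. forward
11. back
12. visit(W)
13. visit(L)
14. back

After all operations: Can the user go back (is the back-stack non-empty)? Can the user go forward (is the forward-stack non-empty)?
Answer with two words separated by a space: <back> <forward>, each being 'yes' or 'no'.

After 1 (visit(O)): cur=O back=1 fwd=0
After 2 (back): cur=HOME back=0 fwd=1
After 3 (forward): cur=O back=1 fwd=0
After 4 (visit(G)): cur=G back=2 fwd=0
After 5 (back): cur=O back=1 fwd=1
After 6 (visit(I)): cur=I back=2 fwd=0
After 7 (visit(Y)): cur=Y back=3 fwd=0
After 8 (visit(K)): cur=K back=4 fwd=0
After 9 (back): cur=Y back=3 fwd=1
After 10 (forward): cur=K back=4 fwd=0
After 11 (back): cur=Y back=3 fwd=1
After 12 (visit(W)): cur=W back=4 fwd=0
After 13 (visit(L)): cur=L back=5 fwd=0
After 14 (back): cur=W back=4 fwd=1

Answer: yes yes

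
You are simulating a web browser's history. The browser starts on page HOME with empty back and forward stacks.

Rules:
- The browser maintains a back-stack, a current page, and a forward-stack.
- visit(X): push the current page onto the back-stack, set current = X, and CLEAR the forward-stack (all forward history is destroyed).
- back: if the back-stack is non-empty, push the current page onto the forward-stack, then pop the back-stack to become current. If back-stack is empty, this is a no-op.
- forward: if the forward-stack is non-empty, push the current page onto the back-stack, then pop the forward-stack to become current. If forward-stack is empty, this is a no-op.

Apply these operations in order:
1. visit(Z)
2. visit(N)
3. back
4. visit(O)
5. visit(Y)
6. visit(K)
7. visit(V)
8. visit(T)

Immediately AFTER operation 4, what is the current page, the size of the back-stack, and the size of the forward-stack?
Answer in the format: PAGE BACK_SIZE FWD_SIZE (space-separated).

After 1 (visit(Z)): cur=Z back=1 fwd=0
After 2 (visit(N)): cur=N back=2 fwd=0
After 3 (back): cur=Z back=1 fwd=1
After 4 (visit(O)): cur=O back=2 fwd=0

O 2 0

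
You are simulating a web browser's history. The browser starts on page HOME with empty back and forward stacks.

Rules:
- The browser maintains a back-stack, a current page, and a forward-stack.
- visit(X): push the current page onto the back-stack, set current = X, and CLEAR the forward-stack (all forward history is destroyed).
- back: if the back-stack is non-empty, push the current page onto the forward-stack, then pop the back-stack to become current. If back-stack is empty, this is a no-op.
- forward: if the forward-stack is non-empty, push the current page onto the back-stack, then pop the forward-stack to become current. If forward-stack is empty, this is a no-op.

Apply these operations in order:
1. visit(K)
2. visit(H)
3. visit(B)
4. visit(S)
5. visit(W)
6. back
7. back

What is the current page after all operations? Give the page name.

Answer: B

Derivation:
After 1 (visit(K)): cur=K back=1 fwd=0
After 2 (visit(H)): cur=H back=2 fwd=0
After 3 (visit(B)): cur=B back=3 fwd=0
After 4 (visit(S)): cur=S back=4 fwd=0
After 5 (visit(W)): cur=W back=5 fwd=0
After 6 (back): cur=S back=4 fwd=1
After 7 (back): cur=B back=3 fwd=2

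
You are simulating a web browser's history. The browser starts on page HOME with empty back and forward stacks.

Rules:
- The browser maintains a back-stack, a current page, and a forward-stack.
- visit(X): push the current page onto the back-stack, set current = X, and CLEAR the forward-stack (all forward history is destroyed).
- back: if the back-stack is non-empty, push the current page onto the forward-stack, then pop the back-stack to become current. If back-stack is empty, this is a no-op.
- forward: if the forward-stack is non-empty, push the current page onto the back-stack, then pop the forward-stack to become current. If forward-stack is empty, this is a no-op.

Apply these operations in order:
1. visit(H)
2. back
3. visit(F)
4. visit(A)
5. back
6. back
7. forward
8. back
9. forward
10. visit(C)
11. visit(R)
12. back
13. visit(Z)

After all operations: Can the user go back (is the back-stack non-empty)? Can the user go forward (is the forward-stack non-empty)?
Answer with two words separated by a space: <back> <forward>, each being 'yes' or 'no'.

Answer: yes no

Derivation:
After 1 (visit(H)): cur=H back=1 fwd=0
After 2 (back): cur=HOME back=0 fwd=1
After 3 (visit(F)): cur=F back=1 fwd=0
After 4 (visit(A)): cur=A back=2 fwd=0
After 5 (back): cur=F back=1 fwd=1
After 6 (back): cur=HOME back=0 fwd=2
After 7 (forward): cur=F back=1 fwd=1
After 8 (back): cur=HOME back=0 fwd=2
After 9 (forward): cur=F back=1 fwd=1
After 10 (visit(C)): cur=C back=2 fwd=0
After 11 (visit(R)): cur=R back=3 fwd=0
After 12 (back): cur=C back=2 fwd=1
After 13 (visit(Z)): cur=Z back=3 fwd=0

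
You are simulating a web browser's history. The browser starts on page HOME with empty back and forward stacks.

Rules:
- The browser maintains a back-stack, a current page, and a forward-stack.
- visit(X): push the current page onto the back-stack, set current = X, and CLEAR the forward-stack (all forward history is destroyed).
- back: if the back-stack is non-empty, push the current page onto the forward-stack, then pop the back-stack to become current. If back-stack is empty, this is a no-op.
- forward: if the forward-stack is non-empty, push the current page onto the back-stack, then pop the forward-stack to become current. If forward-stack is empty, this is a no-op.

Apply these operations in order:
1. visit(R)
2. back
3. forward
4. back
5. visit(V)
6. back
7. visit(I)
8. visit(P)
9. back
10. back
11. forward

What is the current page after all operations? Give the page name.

After 1 (visit(R)): cur=R back=1 fwd=0
After 2 (back): cur=HOME back=0 fwd=1
After 3 (forward): cur=R back=1 fwd=0
After 4 (back): cur=HOME back=0 fwd=1
After 5 (visit(V)): cur=V back=1 fwd=0
After 6 (back): cur=HOME back=0 fwd=1
After 7 (visit(I)): cur=I back=1 fwd=0
After 8 (visit(P)): cur=P back=2 fwd=0
After 9 (back): cur=I back=1 fwd=1
After 10 (back): cur=HOME back=0 fwd=2
After 11 (forward): cur=I back=1 fwd=1

Answer: I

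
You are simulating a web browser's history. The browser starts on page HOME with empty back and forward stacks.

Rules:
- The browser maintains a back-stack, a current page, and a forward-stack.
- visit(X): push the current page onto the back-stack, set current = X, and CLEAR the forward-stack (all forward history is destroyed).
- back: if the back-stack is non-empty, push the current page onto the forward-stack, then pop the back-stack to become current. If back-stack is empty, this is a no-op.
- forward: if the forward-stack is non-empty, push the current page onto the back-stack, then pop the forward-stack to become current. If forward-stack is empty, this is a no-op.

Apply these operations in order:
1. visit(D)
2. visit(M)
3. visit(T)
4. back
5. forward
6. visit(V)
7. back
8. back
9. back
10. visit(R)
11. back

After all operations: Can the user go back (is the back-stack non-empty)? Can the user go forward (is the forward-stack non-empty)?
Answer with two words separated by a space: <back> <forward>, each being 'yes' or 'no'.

Answer: yes yes

Derivation:
After 1 (visit(D)): cur=D back=1 fwd=0
After 2 (visit(M)): cur=M back=2 fwd=0
After 3 (visit(T)): cur=T back=3 fwd=0
After 4 (back): cur=M back=2 fwd=1
After 5 (forward): cur=T back=3 fwd=0
After 6 (visit(V)): cur=V back=4 fwd=0
After 7 (back): cur=T back=3 fwd=1
After 8 (back): cur=M back=2 fwd=2
After 9 (back): cur=D back=1 fwd=3
After 10 (visit(R)): cur=R back=2 fwd=0
After 11 (back): cur=D back=1 fwd=1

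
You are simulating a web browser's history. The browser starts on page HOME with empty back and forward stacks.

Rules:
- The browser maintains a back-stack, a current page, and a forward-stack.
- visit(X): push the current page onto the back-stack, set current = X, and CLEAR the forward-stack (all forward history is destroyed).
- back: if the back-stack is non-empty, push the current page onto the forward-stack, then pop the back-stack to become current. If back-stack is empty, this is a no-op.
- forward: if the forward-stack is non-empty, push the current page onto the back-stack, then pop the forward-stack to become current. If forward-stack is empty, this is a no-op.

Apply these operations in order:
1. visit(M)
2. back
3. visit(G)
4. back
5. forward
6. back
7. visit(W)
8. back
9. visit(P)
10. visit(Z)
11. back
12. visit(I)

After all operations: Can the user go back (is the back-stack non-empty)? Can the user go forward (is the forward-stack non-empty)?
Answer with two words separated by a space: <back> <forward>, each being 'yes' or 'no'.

Answer: yes no

Derivation:
After 1 (visit(M)): cur=M back=1 fwd=0
After 2 (back): cur=HOME back=0 fwd=1
After 3 (visit(G)): cur=G back=1 fwd=0
After 4 (back): cur=HOME back=0 fwd=1
After 5 (forward): cur=G back=1 fwd=0
After 6 (back): cur=HOME back=0 fwd=1
After 7 (visit(W)): cur=W back=1 fwd=0
After 8 (back): cur=HOME back=0 fwd=1
After 9 (visit(P)): cur=P back=1 fwd=0
After 10 (visit(Z)): cur=Z back=2 fwd=0
After 11 (back): cur=P back=1 fwd=1
After 12 (visit(I)): cur=I back=2 fwd=0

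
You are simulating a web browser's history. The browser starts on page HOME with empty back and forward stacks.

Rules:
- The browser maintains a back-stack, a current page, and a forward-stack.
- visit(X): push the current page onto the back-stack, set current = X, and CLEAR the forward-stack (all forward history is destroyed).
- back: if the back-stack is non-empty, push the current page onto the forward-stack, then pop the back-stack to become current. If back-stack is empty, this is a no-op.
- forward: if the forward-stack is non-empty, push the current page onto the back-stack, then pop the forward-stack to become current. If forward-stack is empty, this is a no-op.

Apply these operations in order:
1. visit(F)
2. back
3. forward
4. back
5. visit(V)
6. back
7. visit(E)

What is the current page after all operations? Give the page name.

After 1 (visit(F)): cur=F back=1 fwd=0
After 2 (back): cur=HOME back=0 fwd=1
After 3 (forward): cur=F back=1 fwd=0
After 4 (back): cur=HOME back=0 fwd=1
After 5 (visit(V)): cur=V back=1 fwd=0
After 6 (back): cur=HOME back=0 fwd=1
After 7 (visit(E)): cur=E back=1 fwd=0

Answer: E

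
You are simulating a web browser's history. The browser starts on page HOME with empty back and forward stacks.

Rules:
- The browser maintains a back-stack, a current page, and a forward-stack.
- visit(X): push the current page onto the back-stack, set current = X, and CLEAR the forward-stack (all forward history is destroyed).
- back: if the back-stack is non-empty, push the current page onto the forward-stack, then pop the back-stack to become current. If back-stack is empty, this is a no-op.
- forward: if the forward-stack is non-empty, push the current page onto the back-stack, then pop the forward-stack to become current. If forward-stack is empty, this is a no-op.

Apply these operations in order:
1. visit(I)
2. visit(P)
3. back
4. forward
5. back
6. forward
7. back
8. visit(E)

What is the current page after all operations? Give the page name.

Answer: E

Derivation:
After 1 (visit(I)): cur=I back=1 fwd=0
After 2 (visit(P)): cur=P back=2 fwd=0
After 3 (back): cur=I back=1 fwd=1
After 4 (forward): cur=P back=2 fwd=0
After 5 (back): cur=I back=1 fwd=1
After 6 (forward): cur=P back=2 fwd=0
After 7 (back): cur=I back=1 fwd=1
After 8 (visit(E)): cur=E back=2 fwd=0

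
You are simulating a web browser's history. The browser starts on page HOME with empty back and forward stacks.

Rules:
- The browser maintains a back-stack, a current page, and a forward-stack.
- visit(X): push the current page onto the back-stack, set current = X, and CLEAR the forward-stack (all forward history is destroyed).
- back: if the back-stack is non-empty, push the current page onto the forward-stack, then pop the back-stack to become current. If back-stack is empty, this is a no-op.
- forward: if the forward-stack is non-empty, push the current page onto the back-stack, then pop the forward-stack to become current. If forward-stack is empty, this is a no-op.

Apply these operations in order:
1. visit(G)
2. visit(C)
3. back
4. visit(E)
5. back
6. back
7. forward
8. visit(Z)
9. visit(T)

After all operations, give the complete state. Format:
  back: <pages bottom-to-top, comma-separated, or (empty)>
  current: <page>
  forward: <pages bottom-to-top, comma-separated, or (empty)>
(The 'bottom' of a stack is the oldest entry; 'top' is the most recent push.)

After 1 (visit(G)): cur=G back=1 fwd=0
After 2 (visit(C)): cur=C back=2 fwd=0
After 3 (back): cur=G back=1 fwd=1
After 4 (visit(E)): cur=E back=2 fwd=0
After 5 (back): cur=G back=1 fwd=1
After 6 (back): cur=HOME back=0 fwd=2
After 7 (forward): cur=G back=1 fwd=1
After 8 (visit(Z)): cur=Z back=2 fwd=0
After 9 (visit(T)): cur=T back=3 fwd=0

Answer: back: HOME,G,Z
current: T
forward: (empty)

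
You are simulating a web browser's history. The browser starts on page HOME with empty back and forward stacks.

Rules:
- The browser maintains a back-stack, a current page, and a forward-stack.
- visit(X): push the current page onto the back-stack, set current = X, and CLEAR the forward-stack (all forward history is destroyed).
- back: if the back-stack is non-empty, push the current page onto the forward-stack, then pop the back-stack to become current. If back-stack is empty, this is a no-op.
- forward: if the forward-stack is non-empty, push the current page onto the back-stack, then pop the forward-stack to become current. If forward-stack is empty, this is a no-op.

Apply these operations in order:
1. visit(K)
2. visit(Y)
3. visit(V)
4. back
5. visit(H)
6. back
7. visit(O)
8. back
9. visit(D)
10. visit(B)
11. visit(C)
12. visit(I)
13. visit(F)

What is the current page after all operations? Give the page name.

After 1 (visit(K)): cur=K back=1 fwd=0
After 2 (visit(Y)): cur=Y back=2 fwd=0
After 3 (visit(V)): cur=V back=3 fwd=0
After 4 (back): cur=Y back=2 fwd=1
After 5 (visit(H)): cur=H back=3 fwd=0
After 6 (back): cur=Y back=2 fwd=1
After 7 (visit(O)): cur=O back=3 fwd=0
After 8 (back): cur=Y back=2 fwd=1
After 9 (visit(D)): cur=D back=3 fwd=0
After 10 (visit(B)): cur=B back=4 fwd=0
After 11 (visit(C)): cur=C back=5 fwd=0
After 12 (visit(I)): cur=I back=6 fwd=0
After 13 (visit(F)): cur=F back=7 fwd=0

Answer: F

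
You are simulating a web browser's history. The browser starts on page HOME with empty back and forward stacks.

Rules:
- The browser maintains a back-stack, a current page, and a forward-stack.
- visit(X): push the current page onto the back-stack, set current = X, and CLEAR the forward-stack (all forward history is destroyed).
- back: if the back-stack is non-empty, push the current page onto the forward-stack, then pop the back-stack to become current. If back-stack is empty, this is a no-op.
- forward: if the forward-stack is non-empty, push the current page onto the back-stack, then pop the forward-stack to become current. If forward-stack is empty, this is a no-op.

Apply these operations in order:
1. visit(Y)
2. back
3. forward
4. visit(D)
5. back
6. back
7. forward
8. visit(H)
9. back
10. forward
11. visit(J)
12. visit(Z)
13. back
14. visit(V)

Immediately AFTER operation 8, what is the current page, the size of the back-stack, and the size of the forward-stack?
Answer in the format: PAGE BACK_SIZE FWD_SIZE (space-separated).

After 1 (visit(Y)): cur=Y back=1 fwd=0
After 2 (back): cur=HOME back=0 fwd=1
After 3 (forward): cur=Y back=1 fwd=0
After 4 (visit(D)): cur=D back=2 fwd=0
After 5 (back): cur=Y back=1 fwd=1
After 6 (back): cur=HOME back=0 fwd=2
After 7 (forward): cur=Y back=1 fwd=1
After 8 (visit(H)): cur=H back=2 fwd=0

H 2 0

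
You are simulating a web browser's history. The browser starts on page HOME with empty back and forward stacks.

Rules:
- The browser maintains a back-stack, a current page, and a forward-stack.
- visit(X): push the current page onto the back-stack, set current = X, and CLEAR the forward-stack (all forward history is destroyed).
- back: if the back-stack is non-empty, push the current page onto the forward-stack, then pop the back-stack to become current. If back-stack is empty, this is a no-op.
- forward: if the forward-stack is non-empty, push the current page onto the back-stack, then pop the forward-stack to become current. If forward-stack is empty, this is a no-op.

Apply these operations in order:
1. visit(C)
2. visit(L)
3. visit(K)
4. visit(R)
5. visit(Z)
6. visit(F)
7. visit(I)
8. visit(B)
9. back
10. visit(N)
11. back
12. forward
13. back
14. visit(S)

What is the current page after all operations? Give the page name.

After 1 (visit(C)): cur=C back=1 fwd=0
After 2 (visit(L)): cur=L back=2 fwd=0
After 3 (visit(K)): cur=K back=3 fwd=0
After 4 (visit(R)): cur=R back=4 fwd=0
After 5 (visit(Z)): cur=Z back=5 fwd=0
After 6 (visit(F)): cur=F back=6 fwd=0
After 7 (visit(I)): cur=I back=7 fwd=0
After 8 (visit(B)): cur=B back=8 fwd=0
After 9 (back): cur=I back=7 fwd=1
After 10 (visit(N)): cur=N back=8 fwd=0
After 11 (back): cur=I back=7 fwd=1
After 12 (forward): cur=N back=8 fwd=0
After 13 (back): cur=I back=7 fwd=1
After 14 (visit(S)): cur=S back=8 fwd=0

Answer: S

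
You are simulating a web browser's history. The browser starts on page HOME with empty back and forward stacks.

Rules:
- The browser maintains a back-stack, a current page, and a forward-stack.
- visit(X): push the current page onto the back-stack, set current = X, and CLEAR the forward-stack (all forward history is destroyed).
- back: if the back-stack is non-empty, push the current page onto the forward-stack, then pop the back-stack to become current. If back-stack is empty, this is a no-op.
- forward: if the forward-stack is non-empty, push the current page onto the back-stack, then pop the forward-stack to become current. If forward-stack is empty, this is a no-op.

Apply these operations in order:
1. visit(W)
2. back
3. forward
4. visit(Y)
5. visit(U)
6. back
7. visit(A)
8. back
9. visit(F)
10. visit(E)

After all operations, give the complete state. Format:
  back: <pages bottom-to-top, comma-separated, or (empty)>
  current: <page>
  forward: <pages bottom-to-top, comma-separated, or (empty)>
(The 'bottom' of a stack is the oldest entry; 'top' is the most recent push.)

Answer: back: HOME,W,Y,F
current: E
forward: (empty)

Derivation:
After 1 (visit(W)): cur=W back=1 fwd=0
After 2 (back): cur=HOME back=0 fwd=1
After 3 (forward): cur=W back=1 fwd=0
After 4 (visit(Y)): cur=Y back=2 fwd=0
After 5 (visit(U)): cur=U back=3 fwd=0
After 6 (back): cur=Y back=2 fwd=1
After 7 (visit(A)): cur=A back=3 fwd=0
After 8 (back): cur=Y back=2 fwd=1
After 9 (visit(F)): cur=F back=3 fwd=0
After 10 (visit(E)): cur=E back=4 fwd=0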